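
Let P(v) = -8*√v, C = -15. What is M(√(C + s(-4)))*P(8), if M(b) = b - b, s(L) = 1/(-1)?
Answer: 0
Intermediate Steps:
s(L) = -1
M(b) = 0
M(√(C + s(-4)))*P(8) = 0*(-16*√2) = 0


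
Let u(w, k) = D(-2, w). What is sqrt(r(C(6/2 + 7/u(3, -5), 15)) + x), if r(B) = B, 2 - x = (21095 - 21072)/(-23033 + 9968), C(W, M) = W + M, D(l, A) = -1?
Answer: 2*sqrt(554831355)/13065 ≈ 3.6058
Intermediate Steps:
u(w, k) = -1
C(W, M) = M + W
x = 26153/13065 (x = 2 - (21095 - 21072)/(-23033 + 9968) = 2 - 23/(-13065) = 2 - 23*(-1)/13065 = 2 - 1*(-23/13065) = 2 + 23/13065 = 26153/13065 ≈ 2.0018)
sqrt(r(C(6/2 + 7/u(3, -5), 15)) + x) = sqrt((15 + (6/2 + 7/(-1))) + 26153/13065) = sqrt((15 + (6*(1/2) + 7*(-1))) + 26153/13065) = sqrt((15 + (3 - 7)) + 26153/13065) = sqrt((15 - 4) + 26153/13065) = sqrt(11 + 26153/13065) = sqrt(169868/13065) = 2*sqrt(554831355)/13065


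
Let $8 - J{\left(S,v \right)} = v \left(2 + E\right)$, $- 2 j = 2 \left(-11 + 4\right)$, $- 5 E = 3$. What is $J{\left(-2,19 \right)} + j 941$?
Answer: $\frac{32842}{5} \approx 6568.4$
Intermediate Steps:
$E = - \frac{3}{5}$ ($E = \left(- \frac{1}{5}\right) 3 = - \frac{3}{5} \approx -0.6$)
$j = 7$ ($j = - \frac{2 \left(-11 + 4\right)}{2} = - \frac{2 \left(-7\right)}{2} = \left(- \frac{1}{2}\right) \left(-14\right) = 7$)
$J{\left(S,v \right)} = 8 - \frac{7 v}{5}$ ($J{\left(S,v \right)} = 8 - v \left(2 - \frac{3}{5}\right) = 8 - v \frac{7}{5} = 8 - \frac{7 v}{5}$)
$J{\left(-2,19 \right)} + j 941 = \left(8 - \frac{133}{5}\right) + 7 \cdot 941 = \left(8 - \frac{133}{5}\right) + 6587 = - \frac{93}{5} + 6587 = \frac{32842}{5}$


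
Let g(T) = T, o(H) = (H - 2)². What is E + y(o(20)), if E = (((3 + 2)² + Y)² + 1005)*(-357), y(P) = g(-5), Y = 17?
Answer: -988538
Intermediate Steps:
o(H) = (-2 + H)²
y(P) = -5
E = -988533 (E = (((3 + 2)² + 17)² + 1005)*(-357) = ((5² + 17)² + 1005)*(-357) = ((25 + 17)² + 1005)*(-357) = (42² + 1005)*(-357) = (1764 + 1005)*(-357) = 2769*(-357) = -988533)
E + y(o(20)) = -988533 - 5 = -988538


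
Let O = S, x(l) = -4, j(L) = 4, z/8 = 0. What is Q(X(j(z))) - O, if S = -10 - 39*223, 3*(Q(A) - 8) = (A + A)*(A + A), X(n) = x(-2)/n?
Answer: 26149/3 ≈ 8716.3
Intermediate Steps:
z = 0 (z = 8*0 = 0)
X(n) = -4/n
Q(A) = 8 + 4*A²/3 (Q(A) = 8 + ((A + A)*(A + A))/3 = 8 + ((2*A)*(2*A))/3 = 8 + (4*A²)/3 = 8 + 4*A²/3)
S = -8707 (S = -10 - 8697 = -8707)
O = -8707
Q(X(j(z))) - O = (8 + 4*(-4/4)²/3) - 1*(-8707) = (8 + 4*(-4*¼)²/3) + 8707 = (8 + (4/3)*(-1)²) + 8707 = (8 + (4/3)*1) + 8707 = (8 + 4/3) + 8707 = 28/3 + 8707 = 26149/3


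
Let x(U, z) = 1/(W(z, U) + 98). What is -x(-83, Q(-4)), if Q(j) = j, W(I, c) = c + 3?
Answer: -1/18 ≈ -0.055556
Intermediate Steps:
W(I, c) = 3 + c
x(U, z) = 1/(101 + U) (x(U, z) = 1/((3 + U) + 98) = 1/(101 + U))
-x(-83, Q(-4)) = -1/(101 - 83) = -1/18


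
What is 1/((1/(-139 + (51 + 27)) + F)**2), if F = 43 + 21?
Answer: 3721/15233409 ≈ 0.00024427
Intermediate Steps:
F = 64
1/((1/(-139 + (51 + 27)) + F)**2) = 1/((1/(-139 + (51 + 27)) + 64)**2) = 1/((1/(-139 + 78) + 64)**2) = 1/((1/(-61) + 64)**2) = 1/((-1/61 + 64)**2) = 1/((3903/61)**2) = 1/(15233409/3721) = 3721/15233409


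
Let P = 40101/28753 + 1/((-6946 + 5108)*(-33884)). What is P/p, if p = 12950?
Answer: 71355481907/662559779359120 ≈ 0.00010770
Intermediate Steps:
P = 2497441866745/1790702106376 (P = 40101*(1/28753) - 1/33884/(-1838) = 40101/28753 - 1/1838*(-1/33884) = 40101/28753 + 1/62278792 = 2497441866745/1790702106376 ≈ 1.3947)
P/p = (2497441866745/1790702106376)/12950 = (2497441866745/1790702106376)*(1/12950) = 71355481907/662559779359120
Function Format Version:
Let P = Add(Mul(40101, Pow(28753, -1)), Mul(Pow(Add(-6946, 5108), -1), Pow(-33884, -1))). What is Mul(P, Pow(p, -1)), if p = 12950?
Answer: Rational(71355481907, 662559779359120) ≈ 0.00010770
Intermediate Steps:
P = Rational(2497441866745, 1790702106376) (P = Add(Mul(40101, Rational(1, 28753)), Mul(Pow(-1838, -1), Rational(-1, 33884))) = Add(Rational(40101, 28753), Mul(Rational(-1, 1838), Rational(-1, 33884))) = Add(Rational(40101, 28753), Rational(1, 62278792)) = Rational(2497441866745, 1790702106376) ≈ 1.3947)
Mul(P, Pow(p, -1)) = Mul(Rational(2497441866745, 1790702106376), Pow(12950, -1)) = Mul(Rational(2497441866745, 1790702106376), Rational(1, 12950)) = Rational(71355481907, 662559779359120)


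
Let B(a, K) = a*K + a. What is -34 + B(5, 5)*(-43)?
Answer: -1324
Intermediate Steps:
B(a, K) = a + K*a (B(a, K) = K*a + a = a + K*a)
-34 + B(5, 5)*(-43) = -34 + (5*(1 + 5))*(-43) = -34 + (5*6)*(-43) = -34 + 30*(-43) = -34 - 1290 = -1324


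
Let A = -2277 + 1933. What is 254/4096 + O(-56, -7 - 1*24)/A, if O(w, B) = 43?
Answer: -129/2048 ≈ -0.062988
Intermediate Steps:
A = -344
254/4096 + O(-56, -7 - 1*24)/A = 254/4096 + 43/(-344) = 254*(1/4096) + 43*(-1/344) = 127/2048 - ⅛ = -129/2048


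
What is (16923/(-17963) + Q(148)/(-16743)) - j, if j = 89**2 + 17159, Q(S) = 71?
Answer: -7543207702882/300754509 ≈ -25081.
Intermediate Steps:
j = 25080 (j = 7921 + 17159 = 25080)
(16923/(-17963) + Q(148)/(-16743)) - j = (16923/(-17963) + 71/(-16743)) - 1*25080 = (16923*(-1/17963) + 71*(-1/16743)) - 25080 = (-16923/17963 - 71/16743) - 25080 = -284617162/300754509 - 25080 = -7543207702882/300754509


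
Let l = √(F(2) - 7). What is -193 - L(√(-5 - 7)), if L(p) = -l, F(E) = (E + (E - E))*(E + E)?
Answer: -192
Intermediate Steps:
F(E) = 2*E² (F(E) = (E + 0)*(2*E) = E*(2*E) = 2*E²)
l = 1 (l = √(2*2² - 7) = √(2*4 - 7) = √(8 - 7) = √1 = 1)
L(p) = -1 (L(p) = -1*1 = -1)
-193 - L(√(-5 - 7)) = -193 - 1*(-1) = -193 + 1 = -192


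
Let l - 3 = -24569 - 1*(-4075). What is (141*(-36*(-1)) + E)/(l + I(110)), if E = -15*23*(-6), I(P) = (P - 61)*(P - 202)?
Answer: -2382/8333 ≈ -0.28585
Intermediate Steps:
l = -20491 (l = 3 + (-24569 - 1*(-4075)) = 3 + (-24569 + 4075) = 3 - 20494 = -20491)
I(P) = (-202 + P)*(-61 + P) (I(P) = (-61 + P)*(-202 + P) = (-202 + P)*(-61 + P))
E = 2070 (E = -345*(-6) = 2070)
(141*(-36*(-1)) + E)/(l + I(110)) = (141*(-36*(-1)) + 2070)/(-20491 + (12322 + 110² - 263*110)) = (141*36 + 2070)/(-20491 + (12322 + 12100 - 28930)) = (5076 + 2070)/(-20491 - 4508) = 7146/(-24999) = 7146*(-1/24999) = -2382/8333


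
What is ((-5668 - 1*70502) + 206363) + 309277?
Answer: 439470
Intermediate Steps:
((-5668 - 1*70502) + 206363) + 309277 = ((-5668 - 70502) + 206363) + 309277 = (-76170 + 206363) + 309277 = 130193 + 309277 = 439470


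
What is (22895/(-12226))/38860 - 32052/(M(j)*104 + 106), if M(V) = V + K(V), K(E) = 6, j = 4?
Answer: -507600236013/18148910152 ≈ -27.969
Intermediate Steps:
M(V) = 6 + V (M(V) = V + 6 = 6 + V)
(22895/(-12226))/38860 - 32052/(M(j)*104 + 106) = (22895/(-12226))/38860 - 32052/((6 + 4)*104 + 106) = (22895*(-1/12226))*(1/38860) - 32052/(10*104 + 106) = -22895/12226*1/38860 - 32052/(1040 + 106) = -4579/95020472 - 32052/1146 = -4579/95020472 - 32052*1/1146 = -4579/95020472 - 5342/191 = -507600236013/18148910152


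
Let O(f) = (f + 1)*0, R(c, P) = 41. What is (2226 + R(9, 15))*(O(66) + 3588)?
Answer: 8133996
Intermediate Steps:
O(f) = 0 (O(f) = (1 + f)*0 = 0)
(2226 + R(9, 15))*(O(66) + 3588) = (2226 + 41)*(0 + 3588) = 2267*3588 = 8133996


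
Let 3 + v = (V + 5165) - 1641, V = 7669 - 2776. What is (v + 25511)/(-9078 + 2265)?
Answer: -33925/6813 ≈ -4.9795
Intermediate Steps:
V = 4893
v = 8414 (v = -3 + ((4893 + 5165) - 1641) = -3 + (10058 - 1641) = -3 + 8417 = 8414)
(v + 25511)/(-9078 + 2265) = (8414 + 25511)/(-9078 + 2265) = 33925/(-6813) = 33925*(-1/6813) = -33925/6813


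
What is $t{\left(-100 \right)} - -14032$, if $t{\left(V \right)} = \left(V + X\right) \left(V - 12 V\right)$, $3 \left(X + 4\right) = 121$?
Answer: $- \frac{168004}{3} \approx -56001.0$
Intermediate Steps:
$X = \frac{109}{3}$ ($X = -4 + \frac{1}{3} \cdot 121 = -4 + \frac{121}{3} = \frac{109}{3} \approx 36.333$)
$t{\left(V \right)} = - 11 V \left(\frac{109}{3} + V\right)$ ($t{\left(V \right)} = \left(V + \frac{109}{3}\right) \left(V - 12 V\right) = \left(\frac{109}{3} + V\right) \left(- 11 V\right) = - 11 V \left(\frac{109}{3} + V\right)$)
$t{\left(-100 \right)} - -14032 = \left(- \frac{11}{3}\right) \left(-100\right) \left(109 + 3 \left(-100\right)\right) - -14032 = \left(- \frac{11}{3}\right) \left(-100\right) \left(109 - 300\right) + 14032 = \left(- \frac{11}{3}\right) \left(-100\right) \left(-191\right) + 14032 = - \frac{210100}{3} + 14032 = - \frac{168004}{3}$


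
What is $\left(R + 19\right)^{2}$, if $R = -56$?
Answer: $1369$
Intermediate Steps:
$\left(R + 19\right)^{2} = \left(-56 + 19\right)^{2} = \left(-37\right)^{2} = 1369$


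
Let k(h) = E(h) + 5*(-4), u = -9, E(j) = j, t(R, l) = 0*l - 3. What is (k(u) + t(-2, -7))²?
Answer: 1024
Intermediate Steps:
t(R, l) = -3 (t(R, l) = 0 - 3 = -3)
k(h) = -20 + h (k(h) = h + 5*(-4) = h - 20 = -20 + h)
(k(u) + t(-2, -7))² = ((-20 - 9) - 3)² = (-29 - 3)² = (-32)² = 1024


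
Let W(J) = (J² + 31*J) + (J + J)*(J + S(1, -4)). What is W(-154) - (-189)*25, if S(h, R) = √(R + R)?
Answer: 71099 - 616*I*√2 ≈ 71099.0 - 871.16*I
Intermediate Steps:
S(h, R) = √2*√R (S(h, R) = √(2*R) = √2*√R)
W(J) = J² + 31*J + 2*J*(J + 2*I*√2) (W(J) = (J² + 31*J) + (J + J)*(J + √2*√(-4)) = (J² + 31*J) + (2*J)*(J + √2*(2*I)) = (J² + 31*J) + (2*J)*(J + 2*I*√2) = (J² + 31*J) + 2*J*(J + 2*I*√2) = J² + 31*J + 2*J*(J + 2*I*√2))
W(-154) - (-189)*25 = -154*(31 + 3*(-154) + 4*I*√2) - (-189)*25 = -154*(31 - 462 + 4*I*√2) - 1*(-4725) = -154*(-431 + 4*I*√2) + 4725 = (66374 - 616*I*√2) + 4725 = 71099 - 616*I*√2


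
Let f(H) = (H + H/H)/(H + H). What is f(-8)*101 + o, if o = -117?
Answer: -1165/16 ≈ -72.813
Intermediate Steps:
f(H) = (1 + H)/(2*H) (f(H) = (H + 1)/((2*H)) = (1 + H)*(1/(2*H)) = (1 + H)/(2*H))
f(-8)*101 + o = ((1/2)*(1 - 8)/(-8))*101 - 117 = ((1/2)*(-1/8)*(-7))*101 - 117 = (7/16)*101 - 117 = 707/16 - 117 = -1165/16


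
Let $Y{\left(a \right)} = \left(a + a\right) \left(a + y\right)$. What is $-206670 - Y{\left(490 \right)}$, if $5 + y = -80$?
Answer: $-603570$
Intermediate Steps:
$y = -85$ ($y = -5 - 80 = -85$)
$Y{\left(a \right)} = 2 a \left(-85 + a\right)$ ($Y{\left(a \right)} = \left(a + a\right) \left(a - 85\right) = 2 a \left(-85 + a\right)$)
$-206670 - Y{\left(490 \right)} = -206670 - 2 \cdot 490 \left(-85 + 490\right) = -206670 - 2 \cdot 490 \cdot 405 = -206670 - 396900 = -603570$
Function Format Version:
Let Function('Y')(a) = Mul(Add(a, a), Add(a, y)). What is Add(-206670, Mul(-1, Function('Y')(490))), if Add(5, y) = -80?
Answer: -603570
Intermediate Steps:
y = -85 (y = Add(-5, -80) = -85)
Function('Y')(a) = Mul(2, a, Add(-85, a)) (Function('Y')(a) = Mul(Add(a, a), Add(a, -85)) = Mul(Mul(2, a), Add(-85, a)) = Mul(2, a, Add(-85, a)))
Add(-206670, Mul(-1, Function('Y')(490))) = Add(-206670, Mul(-1, Mul(2, 490, Add(-85, 490)))) = Add(-206670, Mul(-1, Mul(2, 490, 405))) = Add(-206670, Mul(-1, 396900)) = Add(-206670, -396900) = -603570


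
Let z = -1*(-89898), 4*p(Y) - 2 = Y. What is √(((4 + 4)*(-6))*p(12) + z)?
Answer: 3*√9970 ≈ 299.55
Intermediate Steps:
p(Y) = ½ + Y/4
z = 89898
√(((4 + 4)*(-6))*p(12) + z) = √(((4 + 4)*(-6))*(½ + (¼)*12) + 89898) = √((8*(-6))*(½ + 3) + 89898) = √(-48*7/2 + 89898) = √(-168 + 89898) = √89730 = 3*√9970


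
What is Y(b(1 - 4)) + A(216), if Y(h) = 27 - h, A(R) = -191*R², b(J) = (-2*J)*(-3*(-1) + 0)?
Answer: -8911287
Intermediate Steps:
b(J) = -6*J (b(J) = (-2*J)*(3 + 0) = -2*J*3 = -6*J)
Y(b(1 - 4)) + A(216) = (27 - (-6)*(1 - 4)) - 191*216² = (27 - (-6)*(-3)) - 191*46656 = (27 - 1*18) - 8911296 = (27 - 18) - 8911296 = 9 - 8911296 = -8911287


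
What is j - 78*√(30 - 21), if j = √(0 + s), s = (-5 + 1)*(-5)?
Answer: -234 + 2*√5 ≈ -229.53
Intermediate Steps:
s = 20 (s = -4*(-5) = 20)
j = 2*√5 (j = √(0 + 20) = √20 = 2*√5 ≈ 4.4721)
j - 78*√(30 - 21) = 2*√5 - 78*√(30 - 21) = 2*√5 - 78*√9 = 2*√5 - 78*3 = 2*√5 - 234 = -234 + 2*√5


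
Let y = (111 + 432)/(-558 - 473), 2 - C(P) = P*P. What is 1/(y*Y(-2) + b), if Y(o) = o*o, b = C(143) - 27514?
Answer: -1031/49449963 ≈ -2.0849e-5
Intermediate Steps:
C(P) = 2 - P² (C(P) = 2 - P*P = 2 - P²)
y = -543/1031 (y = 543/(-1031) = 543*(-1/1031) = -543/1031 ≈ -0.52667)
b = -47961 (b = (2 - 1*143²) - 27514 = (2 - 1*20449) - 27514 = (2 - 20449) - 27514 = -20447 - 27514 = -47961)
Y(o) = o²
1/(y*Y(-2) + b) = 1/(-543/1031*(-2)² - 47961) = 1/(-543/1031*4 - 47961) = 1/(-2172/1031 - 47961) = 1/(-49449963/1031) = -1031/49449963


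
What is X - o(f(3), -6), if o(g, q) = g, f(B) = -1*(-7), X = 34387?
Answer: 34380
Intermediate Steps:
f(B) = 7
X - o(f(3), -6) = 34387 - 1*7 = 34387 - 7 = 34380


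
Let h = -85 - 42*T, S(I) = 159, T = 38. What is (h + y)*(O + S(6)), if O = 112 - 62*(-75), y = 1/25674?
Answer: -212380483553/25674 ≈ -8.2722e+6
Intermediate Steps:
y = 1/25674 ≈ 3.8950e-5
O = 4762 (O = 112 + 4650 = 4762)
h = -1681 (h = -85 - 42*38 = -85 - 1596 = -1681)
(h + y)*(O + S(6)) = (-1681 + 1/25674)*(4762 + 159) = -43157993/25674*4921 = -212380483553/25674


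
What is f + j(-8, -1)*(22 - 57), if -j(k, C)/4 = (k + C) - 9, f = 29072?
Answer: 26552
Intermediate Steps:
j(k, C) = 36 - 4*C - 4*k (j(k, C) = -4*((k + C) - 9) = -4*((C + k) - 9) = -4*(-9 + C + k) = 36 - 4*C - 4*k)
f + j(-8, -1)*(22 - 57) = 29072 + (36 - 4*(-1) - 4*(-8))*(22 - 57) = 29072 + (36 + 4 + 32)*(-35) = 29072 + 72*(-35) = 29072 - 2520 = 26552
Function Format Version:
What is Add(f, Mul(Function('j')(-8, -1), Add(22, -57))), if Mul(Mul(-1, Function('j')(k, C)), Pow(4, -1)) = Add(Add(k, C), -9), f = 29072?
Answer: 26552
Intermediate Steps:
Function('j')(k, C) = Add(36, Mul(-4, C), Mul(-4, k)) (Function('j')(k, C) = Mul(-4, Add(Add(k, C), -9)) = Mul(-4, Add(Add(C, k), -9)) = Mul(-4, Add(-9, C, k)) = Add(36, Mul(-4, C), Mul(-4, k)))
Add(f, Mul(Function('j')(-8, -1), Add(22, -57))) = Add(29072, Mul(Add(36, Mul(-4, -1), Mul(-4, -8)), Add(22, -57))) = Add(29072, Mul(Add(36, 4, 32), -35)) = Add(29072, Mul(72, -35)) = Add(29072, -2520) = 26552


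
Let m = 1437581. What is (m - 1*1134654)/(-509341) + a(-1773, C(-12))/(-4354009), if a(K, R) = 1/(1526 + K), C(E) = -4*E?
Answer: -325779879923380/547765798623043 ≈ -0.59474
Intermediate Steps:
(m - 1*1134654)/(-509341) + a(-1773, C(-12))/(-4354009) = (1437581 - 1*1134654)/(-509341) + 1/((1526 - 1773)*(-4354009)) = (1437581 - 1134654)*(-1/509341) - 1/4354009/(-247) = 302927*(-1/509341) - 1/247*(-1/4354009) = -302927/509341 + 1/1075440223 = -325779879923380/547765798623043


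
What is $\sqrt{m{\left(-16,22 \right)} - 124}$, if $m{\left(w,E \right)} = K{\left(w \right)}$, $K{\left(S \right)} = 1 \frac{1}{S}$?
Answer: $\frac{i \sqrt{1985}}{4} \approx 11.138 i$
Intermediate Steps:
$K{\left(S \right)} = \frac{1}{S}$
$m{\left(w,E \right)} = \frac{1}{w}$
$\sqrt{m{\left(-16,22 \right)} - 124} = \sqrt{\frac{1}{-16} - 124} = \sqrt{- \frac{1}{16} - 124} = \sqrt{- \frac{1985}{16}} = \frac{i \sqrt{1985}}{4}$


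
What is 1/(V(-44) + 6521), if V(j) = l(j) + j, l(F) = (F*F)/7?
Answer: 7/47275 ≈ 0.00014807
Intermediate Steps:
l(F) = F**2/7 (l(F) = F**2*(1/7) = F**2/7)
V(j) = j + j**2/7 (V(j) = j**2/7 + j = j + j**2/7)
1/(V(-44) + 6521) = 1/((1/7)*(-44)*(7 - 44) + 6521) = 1/((1/7)*(-44)*(-37) + 6521) = 1/(1628/7 + 6521) = 1/(47275/7) = 7/47275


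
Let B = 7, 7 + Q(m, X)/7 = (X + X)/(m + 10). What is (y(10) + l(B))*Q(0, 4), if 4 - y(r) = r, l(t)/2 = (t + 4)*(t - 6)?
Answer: -3472/5 ≈ -694.40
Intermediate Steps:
Q(m, X) = -49 + 14*X/(10 + m) (Q(m, X) = -49 + 7*((X + X)/(m + 10)) = -49 + 7*((2*X)/(10 + m)) = -49 + 7*(2*X/(10 + m)) = -49 + 14*X/(10 + m))
l(t) = 2*(-6 + t)*(4 + t) (l(t) = 2*((t + 4)*(t - 6)) = 2*((4 + t)*(-6 + t)) = 2*((-6 + t)*(4 + t)) = 2*(-6 + t)*(4 + t))
y(r) = 4 - r
(y(10) + l(B))*Q(0, 4) = ((4 - 1*10) + (-48 - 4*7 + 2*7²))*(7*(-70 - 7*0 + 2*4)/(10 + 0)) = ((4 - 10) + (-48 - 28 + 2*49))*(7*(-70 + 0 + 8)/10) = (-6 + (-48 - 28 + 98))*(7*(⅒)*(-62)) = (-6 + 22)*(-217/5) = 16*(-217/5) = -3472/5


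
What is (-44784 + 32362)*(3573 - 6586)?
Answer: 37427486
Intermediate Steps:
(-44784 + 32362)*(3573 - 6586) = -12422*(-3013) = 37427486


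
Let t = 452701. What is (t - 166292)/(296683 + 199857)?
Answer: 286409/496540 ≈ 0.57681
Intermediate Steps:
(t - 166292)/(296683 + 199857) = (452701 - 166292)/(296683 + 199857) = 286409/496540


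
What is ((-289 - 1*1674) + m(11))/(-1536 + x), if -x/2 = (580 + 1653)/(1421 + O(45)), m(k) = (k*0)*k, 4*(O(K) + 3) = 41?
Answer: 2561/2008 ≈ 1.2754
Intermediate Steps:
O(K) = 29/4 (O(K) = -3 + (¼)*41 = -3 + 41/4 = 29/4)
m(k) = 0 (m(k) = 0*k = 0)
x = -616/197 (x = -2*(580 + 1653)/(1421 + 29/4) = -4466/5713/4 = -4466*4/5713 = -2*308/197 = -616/197 ≈ -3.1269)
((-289 - 1*1674) + m(11))/(-1536 + x) = ((-289 - 1*1674) + 0)/(-1536 - 616/197) = ((-289 - 1674) + 0)/(-303208/197) = (-1963 + 0)*(-197/303208) = -1963*(-197/303208) = 2561/2008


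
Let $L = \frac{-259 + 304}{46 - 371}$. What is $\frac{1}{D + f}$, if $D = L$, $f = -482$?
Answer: $- \frac{65}{31339} \approx -0.0020741$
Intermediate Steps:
$L = - \frac{9}{65}$ ($L = \frac{45}{-325} = 45 \left(- \frac{1}{325}\right) = - \frac{9}{65} \approx -0.13846$)
$D = - \frac{9}{65} \approx -0.13846$
$\frac{1}{D + f} = \frac{1}{- \frac{9}{65} - 482} = \frac{1}{- \frac{31339}{65}} = - \frac{65}{31339}$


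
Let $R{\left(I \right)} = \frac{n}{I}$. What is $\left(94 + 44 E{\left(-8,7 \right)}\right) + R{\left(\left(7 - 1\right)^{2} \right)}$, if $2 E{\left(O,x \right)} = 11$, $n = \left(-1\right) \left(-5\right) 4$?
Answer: $\frac{3029}{9} \approx 336.56$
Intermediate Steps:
$n = 20$ ($n = 5 \cdot 4 = 20$)
$E{\left(O,x \right)} = \frac{11}{2}$ ($E{\left(O,x \right)} = \frac{1}{2} \cdot 11 = \frac{11}{2}$)
$R{\left(I \right)} = \frac{20}{I}$
$\left(94 + 44 E{\left(-8,7 \right)}\right) + R{\left(\left(7 - 1\right)^{2} \right)} = \left(94 + 44 \cdot \frac{11}{2}\right) + \frac{20}{\left(7 - 1\right)^{2}} = \left(94 + 242\right) + \frac{20}{6^{2}} = 336 + \frac{20}{36} = 336 + 20 \cdot \frac{1}{36} = 336 + \frac{5}{9} = \frac{3029}{9}$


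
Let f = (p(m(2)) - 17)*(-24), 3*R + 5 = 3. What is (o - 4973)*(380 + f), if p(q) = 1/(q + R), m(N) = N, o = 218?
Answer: -3661350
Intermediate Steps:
R = -⅔ (R = -5/3 + (⅓)*3 = -5/3 + 1 = -⅔ ≈ -0.66667)
p(q) = 1/(-⅔ + q) (p(q) = 1/(q - ⅔) = 1/(-⅔ + q))
f = 390 (f = (3/(-2 + 3*2) - 17)*(-24) = (3/(-2 + 6) - 17)*(-24) = (3/4 - 17)*(-24) = (3*(¼) - 17)*(-24) = (¾ - 17)*(-24) = -65/4*(-24) = 390)
(o - 4973)*(380 + f) = (218 - 4973)*(380 + 390) = -4755*770 = -3661350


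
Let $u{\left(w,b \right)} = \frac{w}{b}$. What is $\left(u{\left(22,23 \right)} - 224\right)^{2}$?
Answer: $\frac{26316900}{529} \approx 49748.0$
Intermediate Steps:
$\left(u{\left(22,23 \right)} - 224\right)^{2} = \left(\frac{22}{23} - 224\right)^{2} = \left(- \frac{5130}{23}\right)^{2} = \frac{26316900}{529}$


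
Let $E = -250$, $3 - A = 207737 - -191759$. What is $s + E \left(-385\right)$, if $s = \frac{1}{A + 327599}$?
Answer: $\frac{6919797499}{71894} \approx 96250.0$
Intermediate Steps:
$A = -399493$ ($A = 3 - \left(207737 - -191759\right) = 3 - \left(207737 + 191759\right) = 3 - 399496 = -399493$)
$s = - \frac{1}{71894}$ ($s = \frac{1}{-399493 + 327599} = \frac{1}{-71894} = - \frac{1}{71894} \approx -1.3909 \cdot 10^{-5}$)
$s + E \left(-385\right) = - \frac{1}{71894} - -96250 = - \frac{1}{71894} + 96250 = \frac{6919797499}{71894}$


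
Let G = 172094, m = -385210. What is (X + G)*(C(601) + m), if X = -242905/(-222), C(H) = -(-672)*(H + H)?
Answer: 219533666443/3 ≈ 7.3178e+10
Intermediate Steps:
C(H) = 1344*H (C(H) = -(-672)*2*H = -(-1344)*H = 1344*H)
X = 6565/6 (X = -242905*(-1/222) = 6565/6 ≈ 1094.2)
(X + G)*(C(601) + m) = (6565/6 + 172094)*(1344*601 - 385210) = 1039129*(807744 - 385210)/6 = (1039129/6)*422534 = 219533666443/3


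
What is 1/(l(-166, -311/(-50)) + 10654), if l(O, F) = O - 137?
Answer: 1/10351 ≈ 9.6609e-5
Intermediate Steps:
l(O, F) = -137 + O
1/(l(-166, -311/(-50)) + 10654) = 1/((-137 - 166) + 10654) = 1/(-303 + 10654) = 1/10351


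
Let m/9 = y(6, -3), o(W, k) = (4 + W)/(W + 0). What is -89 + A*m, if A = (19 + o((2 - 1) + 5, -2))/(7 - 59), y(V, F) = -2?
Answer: -1064/13 ≈ -81.846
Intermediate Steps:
o(W, k) = (4 + W)/W
m = -18 (m = 9*(-2) = -18)
A = -31/78 (A = (19 + (4 + ((2 - 1) + 5))/((2 - 1) + 5))/(7 - 59) = (19 + (4 + (1 + 5))/(1 + 5))/(-52) = (19 + (4 + 6)/6)*(-1/52) = (19 + (⅙)*10)*(-1/52) = (19 + 5/3)*(-1/52) = (62/3)*(-1/52) = -31/78 ≈ -0.39744)
-89 + A*m = -89 - 31/78*(-18) = -89 + 93/13 = -1064/13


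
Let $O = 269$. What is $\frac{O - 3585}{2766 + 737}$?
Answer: $- \frac{3316}{3503} \approx -0.94662$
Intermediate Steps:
$\frac{O - 3585}{2766 + 737} = \frac{269 - 3585}{2766 + 737} = - \frac{3316}{3503}$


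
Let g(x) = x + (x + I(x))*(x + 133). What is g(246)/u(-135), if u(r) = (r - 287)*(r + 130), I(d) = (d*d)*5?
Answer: 11477130/211 ≈ 54394.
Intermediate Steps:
I(d) = 5*d**2 (I(d) = d**2*5 = 5*d**2)
u(r) = (-287 + r)*(130 + r)
g(x) = x + (133 + x)*(x + 5*x**2) (g(x) = x + (x + 5*x**2)*(x + 133) = x + (x + 5*x**2)*(133 + x) = x + (133 + x)*(x + 5*x**2))
g(246)/u(-135) = (246*(134 + 5*246**2 + 666*246))/(-37310 + (-135)**2 - 157*(-135)) = (246*(134 + 5*60516 + 163836))/(-37310 + 18225 + 21195) = (246*(134 + 302580 + 163836))/2110 = (246*466550)*(1/2110) = 114771300*(1/2110) = 11477130/211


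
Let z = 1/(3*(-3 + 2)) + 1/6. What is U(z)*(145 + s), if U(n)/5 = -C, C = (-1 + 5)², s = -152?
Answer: 560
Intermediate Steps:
C = 16 (C = 4² = 16)
z = -⅙ (z = (⅓)/(-1) + 1*(⅙) = (⅓)*(-1) + ⅙ = -⅓ + ⅙ = -⅙ ≈ -0.16667)
U(n) = -80 (U(n) = 5*(-1*16) = 5*(-16) = -80)
U(z)*(145 + s) = -80*(145 - 152) = -80*(-7) = 560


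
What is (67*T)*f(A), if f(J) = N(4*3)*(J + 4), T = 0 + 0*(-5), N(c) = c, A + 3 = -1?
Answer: 0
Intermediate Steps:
A = -4 (A = -3 - 1 = -4)
T = 0 (T = 0 + 0 = 0)
f(J) = 48 + 12*J (f(J) = (4*3)*(J + 4) = 12*(4 + J) = 48 + 12*J)
(67*T)*f(A) = (67*0)*(48 + 12*(-4)) = 0*(48 - 48) = 0*0 = 0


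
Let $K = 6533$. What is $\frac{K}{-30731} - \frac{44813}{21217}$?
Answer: $- \frac{1515758964}{652019627} \approx -2.3247$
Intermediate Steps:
$\frac{K}{-30731} - \frac{44813}{21217} = \frac{6533}{-30731} - \frac{44813}{21217} = 6533 \left(- \frac{1}{30731}\right) - \frac{44813}{21217} = - \frac{6533}{30731} - \frac{44813}{21217} = - \frac{1515758964}{652019627}$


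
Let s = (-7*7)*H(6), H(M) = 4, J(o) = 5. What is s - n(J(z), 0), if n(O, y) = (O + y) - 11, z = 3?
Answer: -190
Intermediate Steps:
n(O, y) = -11 + O + y
s = -196 (s = -7*7*4 = -49*4 = -196)
s - n(J(z), 0) = -196 - (-11 + 5 + 0) = -196 - 1*(-6) = -196 + 6 = -190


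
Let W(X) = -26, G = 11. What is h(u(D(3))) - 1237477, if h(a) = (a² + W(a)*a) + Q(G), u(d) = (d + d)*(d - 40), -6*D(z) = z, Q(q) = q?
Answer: -4947515/4 ≈ -1.2369e+6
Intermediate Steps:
D(z) = -z/6
u(d) = 2*d*(-40 + d) (u(d) = (2*d)*(-40 + d) = 2*d*(-40 + d))
h(a) = 11 + a² - 26*a (h(a) = (a² - 26*a) + 11 = 11 + a² - 26*a)
h(u(D(3))) - 1237477 = (11 + (2*(-⅙*3)*(-40 - ⅙*3))² - 52*(-⅙*3)*(-40 - ⅙*3)) - 1237477 = (11 + (2*(-½)*(-40 - ½))² - 52*(-1)*(-40 - ½)/2) - 1237477 = (11 + (2*(-½)*(-81/2))² - 52*(-1)*(-81)/(2*2)) - 1237477 = (11 + (81/2)² - 26*81/2) - 1237477 = (11 + 6561/4 - 1053) - 1237477 = 2393/4 - 1237477 = -4947515/4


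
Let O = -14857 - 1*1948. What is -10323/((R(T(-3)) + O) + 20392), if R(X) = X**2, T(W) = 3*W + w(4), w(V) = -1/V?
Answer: -18352/6529 ≈ -2.8108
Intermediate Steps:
O = -16805 (O = -14857 - 1948 = -16805)
T(W) = -1/4 + 3*W (T(W) = 3*W - 1/4 = -1/4 + 3*W)
-10323/((R(T(-3)) + O) + 20392) = -10323/(((-1/4 + 3*(-3))**2 - 16805) + 20392) = -10323/(((-1/4 - 9)**2 - 16805) + 20392) = -10323/(((-37/4)**2 - 16805) + 20392) = -10323/((1369/16 - 16805) + 20392) = -10323/(-267511/16 + 20392) = -10323/58761/16 = -10323*16/58761 = -18352/6529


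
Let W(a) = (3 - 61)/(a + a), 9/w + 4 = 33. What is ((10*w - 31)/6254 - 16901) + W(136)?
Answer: -208440824907/12332888 ≈ -16901.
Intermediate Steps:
w = 9/29 (w = 9/(-4 + 33) = 9/29 ≈ 0.31034)
W(a) = -29/a (W(a) = -58*1/(2*a) = -29/a)
((10*w - 31)/6254 - 16901) + W(136) = ((10*(9/29) - 31)/6254 - 16901) - 29/136 = ((90/29 - 31)*(1/6254) - 16901) - 29*1/136 = (-809/29*1/6254 - 16901) - 29/136 = (-809/181366 - 16901) - 29/136 = -3065267575/181366 - 29/136 = -208440824907/12332888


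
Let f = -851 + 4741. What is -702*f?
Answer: -2730780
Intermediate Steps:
f = 3890
-702*f = -702*3890 = -2730780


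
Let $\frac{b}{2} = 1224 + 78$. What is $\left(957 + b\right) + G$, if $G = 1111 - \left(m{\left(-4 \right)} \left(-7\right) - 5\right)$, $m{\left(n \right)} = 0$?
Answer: $4677$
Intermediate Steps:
$b = 2604$ ($b = 2 \left(1224 + 78\right) = 2 \cdot 1302 = 2604$)
$G = 1116$ ($G = 1111 - \left(0 \left(-7\right) - 5\right) = 1111 - \left(0 - 5\right) = 1111 - -5 = 1111 + 5 = 1116$)
$\left(957 + b\right) + G = \left(957 + 2604\right) + 1116 = 3561 + 1116 = 4677$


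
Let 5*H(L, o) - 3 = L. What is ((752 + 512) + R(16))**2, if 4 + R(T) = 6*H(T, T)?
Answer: 41139396/25 ≈ 1.6456e+6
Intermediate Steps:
H(L, o) = 3/5 + L/5
R(T) = -2/5 + 6*T/5 (R(T) = -4 + 6*(3/5 + T/5) = -4 + (18/5 + 6*T/5) = -2/5 + 6*T/5)
((752 + 512) + R(16))**2 = ((752 + 512) + (-2/5 + (6/5)*16))**2 = (1264 + (-2/5 + 96/5))**2 = (1264 + 94/5)**2 = (6414/5)**2 = 41139396/25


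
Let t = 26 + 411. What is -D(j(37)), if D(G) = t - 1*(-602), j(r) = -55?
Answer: -1039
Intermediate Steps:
t = 437
D(G) = 1039 (D(G) = 437 - 1*(-602) = 437 + 602 = 1039)
-D(j(37)) = -1*1039 = -1039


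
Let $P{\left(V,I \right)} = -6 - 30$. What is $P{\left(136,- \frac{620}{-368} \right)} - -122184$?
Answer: $122148$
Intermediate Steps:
$P{\left(V,I \right)} = -36$ ($P{\left(V,I \right)} = -6 - 30 = -36$)
$P{\left(136,- \frac{620}{-368} \right)} - -122184 = -36 - -122184 = -36 + 122184 = 122148$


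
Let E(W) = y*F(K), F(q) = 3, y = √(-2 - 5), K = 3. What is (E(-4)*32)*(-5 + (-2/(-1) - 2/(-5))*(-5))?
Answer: -1632*I*√7 ≈ -4317.9*I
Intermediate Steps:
y = I*√7 (y = √(-7) = I*√7 ≈ 2.6458*I)
E(W) = 3*I*√7 (E(W) = (I*√7)*3 = 3*I*√7)
(E(-4)*32)*(-5 + (-2/(-1) - 2/(-5))*(-5)) = ((3*I*√7)*32)*(-5 + (-2/(-1) - 2/(-5))*(-5)) = (96*I*√7)*(-5 + (-2*(-1) - 2*(-⅕))*(-5)) = (96*I*√7)*(-5 + (2 + ⅖)*(-5)) = (96*I*√7)*(-5 + (12/5)*(-5)) = (96*I*√7)*(-5 - 12) = (96*I*√7)*(-17) = -1632*I*√7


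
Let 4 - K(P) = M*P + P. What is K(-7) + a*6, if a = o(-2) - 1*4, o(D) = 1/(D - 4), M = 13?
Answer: 77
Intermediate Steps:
o(D) = 1/(-4 + D)
a = -25/6 (a = 1/(-4 - 2) - 1*4 = 1/(-6) - 4 = -1/6 - 4 = -25/6 ≈ -4.1667)
K(P) = 4 - 14*P (K(P) = 4 - (13*P + P) = 4 - 14*P)
K(-7) + a*6 = (4 - 14*(-7)) - 25/6*6 = (4 + 98) - 25 = 102 - 25 = 77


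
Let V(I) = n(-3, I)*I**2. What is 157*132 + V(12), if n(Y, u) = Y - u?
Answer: 18564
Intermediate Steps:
V(I) = I**2*(-3 - I) (V(I) = (-3 - I)*I**2 = I**2*(-3 - I))
157*132 + V(12) = 157*132 + 12**2*(-3 - 1*12) = 20724 + 144*(-3 - 12) = 20724 + 144*(-15) = 20724 - 2160 = 18564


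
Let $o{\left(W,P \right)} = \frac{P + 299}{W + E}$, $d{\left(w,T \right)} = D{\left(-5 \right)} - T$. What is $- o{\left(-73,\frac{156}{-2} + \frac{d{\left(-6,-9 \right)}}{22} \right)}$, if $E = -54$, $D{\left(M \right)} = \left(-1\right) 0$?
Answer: $\frac{4871}{2794} \approx 1.7434$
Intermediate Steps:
$D{\left(M \right)} = 0$
$d{\left(w,T \right)} = - T$ ($d{\left(w,T \right)} = 0 - T = - T$)
$o{\left(W,P \right)} = \frac{299 + P}{-54 + W}$ ($o{\left(W,P \right)} = \frac{P + 299}{W - 54} = \frac{299 + P}{-54 + W}$)
$- o{\left(-73,\frac{156}{-2} + \frac{d{\left(-6,-9 \right)}}{22} \right)} = - \frac{299 + \left(\frac{156}{-2} + \frac{\left(-1\right) \left(-9\right)}{22}\right)}{-54 - 73} = - \frac{299 + \left(156 \left(- \frac{1}{2}\right) + 9 \cdot \frac{1}{22}\right)}{-127} = - \frac{\left(-1\right) \left(299 + \left(-78 + \frac{9}{22}\right)\right)}{127} = - \frac{\left(-1\right) \left(299 - \frac{1707}{22}\right)}{127} = - \frac{\left(-1\right) 4871}{127 \cdot 22} = \left(-1\right) \left(- \frac{4871}{2794}\right) = \frac{4871}{2794}$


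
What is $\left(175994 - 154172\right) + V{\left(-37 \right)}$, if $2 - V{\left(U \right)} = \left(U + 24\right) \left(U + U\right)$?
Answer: $20862$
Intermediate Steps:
$V{\left(U \right)} = 2 - 2 U \left(24 + U\right)$ ($V{\left(U \right)} = 2 - \left(U + 24\right) \left(U + U\right) = 2 - \left(24 + U\right) 2 U = 2 - 2 U \left(24 + U\right)$)
$\left(175994 - 154172\right) + V{\left(-37 \right)} = \left(175994 - 154172\right) - \left(-1778 + 2738\right) = 21822 + \left(2 + 1776 - 2738\right) = 21822 - 960 = 20862$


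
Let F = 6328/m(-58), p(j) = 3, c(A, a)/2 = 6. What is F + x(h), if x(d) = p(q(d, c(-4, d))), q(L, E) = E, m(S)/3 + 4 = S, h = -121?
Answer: -2885/93 ≈ -31.022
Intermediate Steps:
c(A, a) = 12 (c(A, a) = 2*6 = 12)
m(S) = -12 + 3*S
x(d) = 3
F = -3164/93 (F = 6328/(-12 + 3*(-58)) = 6328/(-12 - 174) = 6328/(-186) = 6328*(-1/186) = -3164/93 ≈ -34.021)
F + x(h) = -3164/93 + 3 = -2885/93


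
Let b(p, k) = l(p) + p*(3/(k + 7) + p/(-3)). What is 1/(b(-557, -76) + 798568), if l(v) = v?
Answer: 69/47928703 ≈ 1.4396e-6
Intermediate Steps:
b(p, k) = p + p*(3/(7 + k) - p/3) (b(p, k) = p + p*(3/(k + 7) + p/(-3)) = p + p*(3/(7 + k) + p*(-⅓)) = p + p*(3/(7 + k) - p/3))
1/(b(-557, -76) + 798568) = 1/((⅓)*(-557)*(30 - 7*(-557) + 3*(-76) - 1*(-76)*(-557))/(7 - 76) + 798568) = 1/((⅓)*(-557)*(30 + 3899 - 228 - 42332)/(-69) + 798568) = 1/((⅓)*(-557)*(-1/69)*(-38631) + 798568) = 1/(-7172489/69 + 798568) = 1/(47928703/69) = 69/47928703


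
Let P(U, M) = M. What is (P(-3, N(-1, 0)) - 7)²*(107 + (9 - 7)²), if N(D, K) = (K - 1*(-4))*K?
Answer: 5439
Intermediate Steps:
N(D, K) = K*(4 + K) (N(D, K) = (K + 4)*K = (4 + K)*K = K*(4 + K))
(P(-3, N(-1, 0)) - 7)²*(107 + (9 - 7)²) = (0*(4 + 0) - 7)²*(107 + (9 - 7)²) = (0*4 - 7)²*(107 + 2²) = (0 - 7)²*(107 + 4) = (-7)²*111 = 49*111 = 5439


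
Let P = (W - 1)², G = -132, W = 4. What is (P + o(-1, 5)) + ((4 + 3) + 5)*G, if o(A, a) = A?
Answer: -1576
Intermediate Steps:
P = 9 (P = (4 - 1)² = 3² = 9)
(P + o(-1, 5)) + ((4 + 3) + 5)*G = (9 - 1) + ((4 + 3) + 5)*(-132) = 8 + (7 + 5)*(-132) = 8 + 12*(-132) = 8 - 1584 = -1576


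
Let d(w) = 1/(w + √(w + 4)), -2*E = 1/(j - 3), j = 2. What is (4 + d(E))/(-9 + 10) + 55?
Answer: 1001/17 + 6*√2/17 ≈ 59.381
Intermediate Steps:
E = ½ (E = -1/(2*(2 - 3)) = -½/(-1) = -½*(-1) = ½ ≈ 0.50000)
d(w) = 1/(w + √(4 + w))
(4 + d(E))/(-9 + 10) + 55 = (4 + 1/(½ + √(4 + ½)))/(-9 + 10) + 55 = (4 + 1/(½ + √(9/2)))/1 + 55 = (4 + 1/(½ + 3*√2/2))*1 + 55 = (4 + 1/(½ + 3*√2/2)) + 55 = 59 + 1/(½ + 3*√2/2)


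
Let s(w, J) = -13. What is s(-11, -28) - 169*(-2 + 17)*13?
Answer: -32968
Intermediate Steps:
s(-11, -28) - 169*(-2 + 17)*13 = -13 - 169*(-2 + 17)*13 = -13 - 2535*13 = -13 - 169*195 = -13 - 32955 = -32968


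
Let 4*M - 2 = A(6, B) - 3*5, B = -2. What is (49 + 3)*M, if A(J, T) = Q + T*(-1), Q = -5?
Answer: -208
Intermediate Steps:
A(J, T) = -5 - T (A(J, T) = -5 + T*(-1) = -5 - T)
M = -4 (M = ½ + ((-5 - 1*(-2)) - 3*5)/4 = ½ + ((-5 + 2) - 15)/4 = ½ + (-3 - 15)/4 = ½ + (¼)*(-18) = ½ - 9/2 = -4)
(49 + 3)*M = (49 + 3)*(-4) = 52*(-4) = -208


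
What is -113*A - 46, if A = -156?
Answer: 17582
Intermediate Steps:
-113*A - 46 = -113*(-156) - 46 = 17628 - 46 = 17582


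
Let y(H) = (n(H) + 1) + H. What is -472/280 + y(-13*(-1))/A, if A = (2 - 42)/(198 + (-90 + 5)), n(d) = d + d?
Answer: -4014/35 ≈ -114.69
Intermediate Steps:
n(d) = 2*d
y(H) = 1 + 3*H (y(H) = (2*H + 1) + H = (1 + 2*H) + H = 1 + 3*H)
A = -40/113 (A = -40/(198 - 85) = -40/113 ≈ -0.35398)
-472/280 + y(-13*(-1))/A = -472/280 + (1 + 3*(-13*(-1)))/(-40/113) = -472*1/280 + (1 + 3*13)*(-113/40) = -59/35 + (1 + 39)*(-113/40) = -59/35 + 40*(-113/40) = -59/35 - 113 = -4014/35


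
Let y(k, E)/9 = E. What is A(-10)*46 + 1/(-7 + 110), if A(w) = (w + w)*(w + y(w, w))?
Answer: 9476001/103 ≈ 92000.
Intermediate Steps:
y(k, E) = 9*E
A(w) = 20*w**2 (A(w) = (w + w)*(w + 9*w) = (2*w)*(10*w) = 20*w**2)
A(-10)*46 + 1/(-7 + 110) = (20*(-10)**2)*46 + 1/(-7 + 110) = (20*100)*46 + 1/103 = 2000*46 + 1/103 = 92000 + 1/103 = 9476001/103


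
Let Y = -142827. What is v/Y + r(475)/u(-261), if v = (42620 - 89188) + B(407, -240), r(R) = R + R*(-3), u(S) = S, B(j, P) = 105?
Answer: 49270831/12425949 ≈ 3.9652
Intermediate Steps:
r(R) = -2*R (r(R) = R - 3*R = -2*R)
v = -46463 (v = (42620 - 89188) + 105 = -46568 + 105 = -46463)
v/Y + r(475)/u(-261) = -46463/(-142827) - 2*475/(-261) = -46463*(-1/142827) - 950*(-1/261) = 46463/142827 + 950/261 = 49270831/12425949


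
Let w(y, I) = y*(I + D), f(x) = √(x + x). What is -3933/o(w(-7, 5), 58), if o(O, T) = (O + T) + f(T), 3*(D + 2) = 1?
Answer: -306774/2443 + 35397*√29/4886 ≈ -86.559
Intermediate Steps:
f(x) = √2*√x (f(x) = √(2*x) = √2*√x)
D = -5/3 (D = -2 + (⅓)*1 = -2 + ⅓ = -5/3 ≈ -1.6667)
w(y, I) = y*(-5/3 + I) (w(y, I) = y*(I - 5/3) = y*(-5/3 + I))
o(O, T) = O + T + √2*√T (o(O, T) = (O + T) + √2*√T = O + T + √2*√T)
-3933/o(w(-7, 5), 58) = -3933/((⅓)*(-7)*(-5 + 3*5) + 58 + √2*√58) = -3933/((⅓)*(-7)*(-5 + 15) + 58 + 2*√29) = -3933/((⅓)*(-7)*10 + 58 + 2*√29) = -3933/(-70/3 + 58 + 2*√29) = -3933/(104/3 + 2*√29)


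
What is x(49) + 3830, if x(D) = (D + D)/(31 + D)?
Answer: 153249/40 ≈ 3831.2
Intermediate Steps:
x(D) = 2*D/(31 + D) (x(D) = (2*D)/(31 + D) = 2*D/(31 + D))
x(49) + 3830 = 2*49/(31 + 49) + 3830 = 2*49/80 + 3830 = 2*49*(1/80) + 3830 = 49/40 + 3830 = 153249/40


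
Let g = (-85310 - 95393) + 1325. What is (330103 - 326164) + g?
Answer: -175439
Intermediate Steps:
g = -179378 (g = -180703 + 1325 = -179378)
(330103 - 326164) + g = (330103 - 326164) - 179378 = 3939 - 179378 = -175439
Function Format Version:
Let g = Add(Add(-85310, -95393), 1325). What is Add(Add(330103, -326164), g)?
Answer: -175439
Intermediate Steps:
g = -179378 (g = Add(-180703, 1325) = -179378)
Add(Add(330103, -326164), g) = Add(Add(330103, -326164), -179378) = Add(3939, -179378) = -175439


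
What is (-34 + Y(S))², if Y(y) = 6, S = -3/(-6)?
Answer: 784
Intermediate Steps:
S = ½ (S = -3*(-⅙) = ½ ≈ 0.50000)
(-34 + Y(S))² = (-34 + 6)² = (-28)² = 784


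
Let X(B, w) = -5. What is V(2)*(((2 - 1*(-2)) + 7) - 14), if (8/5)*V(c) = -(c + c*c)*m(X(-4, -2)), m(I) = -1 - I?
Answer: 45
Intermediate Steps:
V(c) = -5*c/2 - 5*c²/2 (V(c) = 5*(-(c + c*c)*(-1 - 1*(-5)))/8 = 5*(-(c + c²)*(-1 + 5))/8 = 5*(-(c + c²)*4)/8 = 5*(-(4*c + 4*c²))/8 = 5*(-4*c - 4*c²)/8 = -5*c/2 - 5*c²/2)
V(2)*(((2 - 1*(-2)) + 7) - 14) = (-5/2*2*(1 + 2))*(((2 - 1*(-2)) + 7) - 14) = (-5/2*2*3)*(((2 + 2) + 7) - 14) = -15*((4 + 7) - 14) = -15*(11 - 14) = -15*(-3) = 45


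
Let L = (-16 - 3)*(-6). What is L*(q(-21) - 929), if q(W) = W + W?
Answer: -110694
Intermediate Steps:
q(W) = 2*W
L = 114 (L = -19*(-6) = 114)
L*(q(-21) - 929) = 114*(2*(-21) - 929) = 114*(-42 - 929) = 114*(-971) = -110694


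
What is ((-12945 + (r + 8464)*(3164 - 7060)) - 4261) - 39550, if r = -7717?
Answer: -2967068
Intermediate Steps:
((-12945 + (r + 8464)*(3164 - 7060)) - 4261) - 39550 = ((-12945 + (-7717 + 8464)*(3164 - 7060)) - 4261) - 39550 = ((-12945 + 747*(-3896)) - 4261) - 39550 = ((-12945 - 2910312) - 4261) - 39550 = (-2923257 - 4261) - 39550 = -2927518 - 39550 = -2967068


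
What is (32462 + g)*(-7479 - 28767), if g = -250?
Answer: -1167556152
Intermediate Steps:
(32462 + g)*(-7479 - 28767) = (32462 - 250)*(-7479 - 28767) = 32212*(-36246) = -1167556152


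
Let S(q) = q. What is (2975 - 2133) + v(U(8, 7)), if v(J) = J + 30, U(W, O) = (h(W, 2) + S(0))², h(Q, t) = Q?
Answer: 936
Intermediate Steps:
U(W, O) = W² (U(W, O) = (W + 0)² = W²)
v(J) = 30 + J
(2975 - 2133) + v(U(8, 7)) = (2975 - 2133) + (30 + 8²) = 842 + (30 + 64) = 842 + 94 = 936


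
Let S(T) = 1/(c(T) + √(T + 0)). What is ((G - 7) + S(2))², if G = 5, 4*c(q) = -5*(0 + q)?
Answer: 1968/289 + 352*√2/289 ≈ 8.5322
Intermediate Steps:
c(q) = -5*q/4 (c(q) = (-5*(0 + q))/4 = (-5*q)/4 = -5*q/4)
S(T) = 1/(√T - 5*T/4) (S(T) = 1/(-5*T/4 + √(T + 0)) = 1/(-5*T/4 + √T) = 1/(√T - 5*T/4))
((G - 7) + S(2))² = ((5 - 7) + 4/(-5*2 + 4*√2))² = (-2 + 4/(-10 + 4*√2))²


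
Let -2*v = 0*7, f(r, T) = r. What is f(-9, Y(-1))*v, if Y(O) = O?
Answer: 0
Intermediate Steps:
v = 0 (v = -0*7 = -½*0 = 0)
f(-9, Y(-1))*v = -9*0 = 0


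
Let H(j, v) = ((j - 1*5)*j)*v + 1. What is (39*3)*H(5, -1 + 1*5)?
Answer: 117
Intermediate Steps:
H(j, v) = 1 + j*v*(-5 + j) (H(j, v) = ((j - 5)*j)*v + 1 = ((-5 + j)*j)*v + 1 = (j*(-5 + j))*v + 1 = j*v*(-5 + j) + 1 = 1 + j*v*(-5 + j))
(39*3)*H(5, -1 + 1*5) = (39*3)*(1 + (-1 + 1*5)*5² - 5*5*(-1 + 1*5)) = 117*(1 + (-1 + 5)*25 - 5*5*(-1 + 5)) = 117*(1 + 4*25 - 5*5*4) = 117*(1 + 100 - 100) = 117*1 = 117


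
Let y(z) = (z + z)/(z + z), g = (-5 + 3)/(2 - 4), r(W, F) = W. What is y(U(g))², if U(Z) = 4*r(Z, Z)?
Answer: 1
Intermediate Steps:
g = 1 (g = -2/(-2) = -2*(-½) = 1)
U(Z) = 4*Z
y(z) = 1 (y(z) = (2*z)/((2*z)) = (2*z)*(1/(2*z)) = 1)
y(U(g))² = 1² = 1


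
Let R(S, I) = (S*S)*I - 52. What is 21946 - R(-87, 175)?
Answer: -1302577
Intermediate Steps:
R(S, I) = -52 + I*S² (R(S, I) = S²*I - 52 = I*S² - 52 = -52 + I*S²)
21946 - R(-87, 175) = 21946 - (-52 + 175*(-87)²) = 21946 - (-52 + 175*7569) = 21946 - (-52 + 1324575) = 21946 - 1*1324523 = 21946 - 1324523 = -1302577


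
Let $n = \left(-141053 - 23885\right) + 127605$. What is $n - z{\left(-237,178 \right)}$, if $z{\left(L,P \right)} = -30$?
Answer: $-37303$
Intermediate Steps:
$n = -37333$ ($n = -164938 + 127605 = -37333$)
$n - z{\left(-237,178 \right)} = -37333 - -30 = -37333 + 30 = -37303$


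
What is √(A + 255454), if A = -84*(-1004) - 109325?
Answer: √230465 ≈ 480.07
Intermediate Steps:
A = -24989 (A = 84336 - 109325 = -24989)
√(A + 255454) = √(-24989 + 255454) = √230465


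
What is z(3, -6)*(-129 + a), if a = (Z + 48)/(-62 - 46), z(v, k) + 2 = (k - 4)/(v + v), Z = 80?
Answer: 38665/81 ≈ 477.35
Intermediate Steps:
z(v, k) = -2 + (-4 + k)/(2*v) (z(v, k) = -2 + (k - 4)/(v + v) = -2 + (-4 + k)/((2*v)) = -2 + (-4 + k)*(1/(2*v)) = -2 + (-4 + k)/(2*v))
a = -32/27 (a = (80 + 48)/(-62 - 46) = 128/(-108) = 128*(-1/108) = -32/27 ≈ -1.1852)
z(3, -6)*(-129 + a) = ((½)*(-4 - 6 - 4*3)/3)*(-129 - 32/27) = ((½)*(⅓)*(-4 - 6 - 12))*(-3515/27) = ((½)*(⅓)*(-22))*(-3515/27) = -11/3*(-3515/27) = 38665/81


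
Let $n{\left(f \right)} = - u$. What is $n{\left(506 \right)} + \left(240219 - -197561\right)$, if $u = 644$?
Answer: $437136$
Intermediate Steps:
$n{\left(f \right)} = -644$ ($n{\left(f \right)} = \left(-1\right) 644 = -644$)
$n{\left(506 \right)} + \left(240219 - -197561\right) = -644 + \left(240219 - -197561\right) = -644 + \left(240219 + 197561\right) = -644 + 437780 = 437136$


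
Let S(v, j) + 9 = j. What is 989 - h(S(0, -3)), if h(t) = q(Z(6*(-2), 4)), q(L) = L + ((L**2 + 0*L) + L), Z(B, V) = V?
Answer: 965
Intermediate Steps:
S(v, j) = -9 + j
q(L) = L**2 + 2*L (q(L) = L + ((L**2 + 0) + L) = L + (L**2 + L) = L + (L + L**2) = L**2 + 2*L)
h(t) = 24 (h(t) = 4*(2 + 4) = 4*6 = 24)
989 - h(S(0, -3)) = 989 - 1*24 = 989 - 24 = 965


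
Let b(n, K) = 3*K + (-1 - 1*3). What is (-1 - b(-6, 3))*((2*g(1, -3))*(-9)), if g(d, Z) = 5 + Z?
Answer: 216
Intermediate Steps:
b(n, K) = -4 + 3*K (b(n, K) = 3*K + (-1 - 3) = 3*K - 4 = -4 + 3*K)
(-1 - b(-6, 3))*((2*g(1, -3))*(-9)) = (-1 - (-4 + 3*3))*((2*(5 - 3))*(-9)) = (-1 - (-4 + 9))*((2*2)*(-9)) = (-1 - 1*5)*(4*(-9)) = (-1 - 5)*(-36) = -6*(-36) = 216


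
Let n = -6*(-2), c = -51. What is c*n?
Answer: -612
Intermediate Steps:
n = 12
c*n = -51*12 = -612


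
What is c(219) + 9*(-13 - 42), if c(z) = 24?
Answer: -471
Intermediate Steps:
c(219) + 9*(-13 - 42) = 24 + 9*(-13 - 42) = 24 + 9*(-55) = 24 - 495 = -471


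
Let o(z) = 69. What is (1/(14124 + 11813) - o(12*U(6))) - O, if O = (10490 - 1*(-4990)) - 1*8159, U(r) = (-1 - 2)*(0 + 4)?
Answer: -191674429/25937 ≈ -7390.0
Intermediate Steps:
U(r) = -12 (U(r) = -3*4 = -12)
O = 7321 (O = (10490 + 4990) - 8159 = 15480 - 8159 = 7321)
(1/(14124 + 11813) - o(12*U(6))) - O = (1/(14124 + 11813) - 1*69) - 1*7321 = (1/25937 - 69) - 7321 = -1789652/25937 - 7321 = -191674429/25937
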